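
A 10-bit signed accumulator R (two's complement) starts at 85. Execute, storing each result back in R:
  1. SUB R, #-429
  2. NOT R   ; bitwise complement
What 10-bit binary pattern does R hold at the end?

Start: R = 85 = 0001010101.
R = 85 − (-429) = 514; wraps to -510 = 1000000010
R = NOT 1000000010 = 0111111101 = 509

0111111101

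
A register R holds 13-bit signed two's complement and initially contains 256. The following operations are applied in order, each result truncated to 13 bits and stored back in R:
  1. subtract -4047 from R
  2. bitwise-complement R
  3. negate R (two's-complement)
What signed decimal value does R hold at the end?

-3888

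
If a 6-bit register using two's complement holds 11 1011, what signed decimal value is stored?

-5

MSB is 1, so the value is negative.
Unsigned reading: 59. Subtract 2^6 = 64: 59 − 64 = -5.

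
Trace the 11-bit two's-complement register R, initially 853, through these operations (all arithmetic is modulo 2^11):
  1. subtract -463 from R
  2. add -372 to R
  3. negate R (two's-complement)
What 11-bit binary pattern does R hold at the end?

10001010000

Start: R = 853 = 01101010101.
R = 853 − (-463) = 1316; wraps to -732 = 10100100100
R = -732 + (-372) = -1104; wraps to 944 = 01110110000
R = −(944) = -944 = 10001010000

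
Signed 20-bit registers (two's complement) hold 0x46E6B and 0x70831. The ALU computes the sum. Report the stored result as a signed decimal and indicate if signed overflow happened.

-297316; overflow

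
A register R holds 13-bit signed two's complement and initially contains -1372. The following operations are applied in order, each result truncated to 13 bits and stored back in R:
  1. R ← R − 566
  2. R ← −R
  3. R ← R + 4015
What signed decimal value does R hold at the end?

-2239

Start: R = -1372 = 1101010100100.
R = -1372 − 566 = -1938 = 1100001101110
R = −(-1938) = 1938 = 0011110010010
R = 1938 + 4015 = 5953; wraps to -2239 = 1011101000001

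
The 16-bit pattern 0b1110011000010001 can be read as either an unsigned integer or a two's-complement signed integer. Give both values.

unsigned = 58897, signed = -6639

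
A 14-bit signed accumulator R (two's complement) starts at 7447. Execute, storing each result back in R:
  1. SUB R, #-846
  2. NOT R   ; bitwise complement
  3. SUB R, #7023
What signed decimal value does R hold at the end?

Start: R = 7447 = 01110100010111.
R = 7447 − (-846) = 8293; wraps to -8091 = 10000001100101
R = NOT 10000001100101 = 01111110011010 = 8090
R = 8090 − 7023 = 1067 = 00010000101011

1067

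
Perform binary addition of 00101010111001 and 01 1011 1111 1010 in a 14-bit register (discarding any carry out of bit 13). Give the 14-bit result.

10011010110011

  00101010111001
+ 01101111111010
= 10011010110011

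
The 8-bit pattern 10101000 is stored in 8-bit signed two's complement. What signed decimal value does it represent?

MSB is 1, so the value is negative.
Invert: 01010111. Add 1: 01011000 = 88. So the value is −88.

-88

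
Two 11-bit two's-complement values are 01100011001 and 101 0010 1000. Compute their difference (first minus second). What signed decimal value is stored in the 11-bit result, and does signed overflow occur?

01100011001 = 793 (signed)
101 0010 1000 → 10100101000 = -728 (signed)
Subtract via negate-and-add: invert 10100101000 + 1 = 01011011000 (i.e. 728).
  01100011001
+ 01011011000
= 10111110001
Result 10111110001: MSB = 1 → 1521 − 2048 = -527.
Both addends (after negating the subtrahend) are non-negative but the stored result is negative: signed overflow. The true value 793 − (-728) = 1521 lies outside [-1024, 1023].

-527; overflow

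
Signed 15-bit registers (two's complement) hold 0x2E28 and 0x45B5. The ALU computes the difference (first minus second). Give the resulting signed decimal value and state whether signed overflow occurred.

-6029; overflow

0x2E28 = 010111000101000 = 11816 (signed)
0x45B5 = 100010110110101 = -14923 (signed)
Subtract via negate-and-add: invert 100010110110101 + 1 = 011101001001011 (i.e. 14923).
  010111000101000
+ 011101001001011
= 110100001110011
Result 110100001110011: MSB = 1 → 26739 − 32768 = -6029.
Both addends (after negating the subtrahend) are non-negative but the stored result is negative: signed overflow. The true value 11816 − (-14923) = 26739 lies outside [-16384, 16383].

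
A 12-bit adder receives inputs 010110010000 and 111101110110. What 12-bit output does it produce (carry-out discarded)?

  010110010000
+ 111101110110
= 010100000110  (discard carry-out 1)

010100000110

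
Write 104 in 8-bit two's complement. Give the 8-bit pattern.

104 is non-negative, so write it directly in 8 bits: 01101000.

01101000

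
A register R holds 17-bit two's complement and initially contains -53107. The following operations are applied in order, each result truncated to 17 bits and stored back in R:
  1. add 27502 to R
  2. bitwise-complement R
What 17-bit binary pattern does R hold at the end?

Start: R = -53107 = 10011000010001101.
R = -53107 + 27502 = -25605 = 11001101111111011
R = NOT 11001101111111011 = 00110010000000100 = 25604

00110010000000100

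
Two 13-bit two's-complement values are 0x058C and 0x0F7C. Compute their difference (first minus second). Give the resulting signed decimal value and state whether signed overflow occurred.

-2544; no overflow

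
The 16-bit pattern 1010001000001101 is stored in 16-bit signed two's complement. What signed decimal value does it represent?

-24051

MSB is 1, so the value is negative.
Invert: 0101110111110010. Add 1: 0101110111110011 = 24051. So the value is −24051.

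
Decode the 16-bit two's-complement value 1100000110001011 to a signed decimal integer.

-15989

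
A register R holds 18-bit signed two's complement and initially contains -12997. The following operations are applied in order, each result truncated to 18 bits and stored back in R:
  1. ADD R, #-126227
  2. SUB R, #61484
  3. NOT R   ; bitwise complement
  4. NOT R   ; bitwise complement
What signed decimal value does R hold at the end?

Start: R = -12997 = 111100110100111011.
R = -12997 + (-126227) = -139224; wraps to 122920 = 011110000000101000
R = 122920 − 61484 = 61436 = 001110111111111100
R = NOT 001110111111111100 = 110001000000000011 = -61437
R = NOT 110001000000000011 = 001110111111111100 = 61436

61436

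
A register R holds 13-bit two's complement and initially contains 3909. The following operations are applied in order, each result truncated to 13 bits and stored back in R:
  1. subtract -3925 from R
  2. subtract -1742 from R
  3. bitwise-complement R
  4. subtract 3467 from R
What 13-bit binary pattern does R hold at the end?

0110100001100

Start: R = 3909 = 0111101000101.
R = 3909 − (-3925) = 7834; wraps to -358 = 1111010011010
R = -358 − (-1742) = 1384 = 0010101101000
R = NOT 0010101101000 = 1101010010111 = -1385
R = -1385 − 3467 = -4852; wraps to 3340 = 0110100001100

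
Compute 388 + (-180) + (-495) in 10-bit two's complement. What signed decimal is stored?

-287

388 + (-180) = 208 (0011010000)
208 + (-495) = -287 (1011100001)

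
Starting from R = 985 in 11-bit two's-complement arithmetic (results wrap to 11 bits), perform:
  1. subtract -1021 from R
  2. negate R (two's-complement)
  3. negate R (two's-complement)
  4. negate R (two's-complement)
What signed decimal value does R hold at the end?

42

Start: R = 985 = 01111011001.
R = 985 − (-1021) = 2006; wraps to -42 = 11111010110
R = −(-42) = 42 = 00000101010
R = −(42) = -42 = 11111010110
R = −(-42) = 42 = 00000101010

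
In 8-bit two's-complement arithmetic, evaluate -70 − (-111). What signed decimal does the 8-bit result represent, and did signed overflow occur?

41; no overflow

-70 → 10111010
-111 → 10010001
Subtract via negate-and-add: invert 10010001 + 1 = 01101111 (i.e. 111).
  10111010
+ 01101111
= 00101001  (discard carry-out 1)
Result 00101001: MSB = 0 → value 41.
Addends (after negating the subtrahend) have opposite signs, so signed overflow cannot occur.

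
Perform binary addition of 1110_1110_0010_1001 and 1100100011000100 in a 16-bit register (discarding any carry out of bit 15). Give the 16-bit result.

1011011011101101

  1110111000101001
+ 1100100011000100
= 1011011011101101  (discard carry-out 1)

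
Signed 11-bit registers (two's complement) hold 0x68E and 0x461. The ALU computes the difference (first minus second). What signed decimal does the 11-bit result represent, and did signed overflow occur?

0x68E = 11010001110 = -370 (signed)
0x461 = 10001100001 = -927 (signed)
Subtract via negate-and-add: invert 10001100001 + 1 = 01110011111 (i.e. 927).
  11010001110
+ 01110011111
= 01000101101  (discard carry-out 1)
Result 01000101101: MSB = 0 → value 557.
Addends (after negating the subtrahend) have opposite signs, so signed overflow cannot occur.

557; no overflow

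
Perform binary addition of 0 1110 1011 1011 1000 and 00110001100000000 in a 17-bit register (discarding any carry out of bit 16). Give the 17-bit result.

  01110101110111000
+ 00110001100000000
= 10100111010111000

10100111010111000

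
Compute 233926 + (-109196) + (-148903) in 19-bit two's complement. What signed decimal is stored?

233926 + (-109196) = 124730 (0011110011100111010)
124730 + (-148903) = -24173 (1111010000110010011)

-24173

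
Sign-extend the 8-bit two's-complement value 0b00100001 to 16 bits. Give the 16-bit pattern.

0000000000100001

MSB of 00100001 is 0; replicate it into the new high bits.
00000000|00100001 → 0000000000100001 (still 33).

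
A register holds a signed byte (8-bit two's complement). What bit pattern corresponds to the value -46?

11010010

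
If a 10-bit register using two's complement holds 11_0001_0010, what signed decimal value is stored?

-238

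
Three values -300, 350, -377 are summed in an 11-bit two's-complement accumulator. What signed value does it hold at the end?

-300 + 350 = 50 (00000110010)
50 + (-377) = -327 (11010111001)

-327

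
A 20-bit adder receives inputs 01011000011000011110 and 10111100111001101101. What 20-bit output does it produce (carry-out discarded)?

00010101010010001011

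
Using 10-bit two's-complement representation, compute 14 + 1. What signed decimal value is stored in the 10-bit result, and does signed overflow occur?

14 → 0000001110
1 → 0000000001
  0000001110
+ 0000000001
= 0000001111
Result 0000001111: MSB = 0 → value 15.
Both addends are non-negative and so is the stored result: no signed overflow.

15; no overflow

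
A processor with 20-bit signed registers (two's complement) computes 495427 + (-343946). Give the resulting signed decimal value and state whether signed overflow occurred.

495427 → 01111000111101000011
-343946 → 10101100000001110110
  01111000111101000011
+ 10101100000001110110
= 00100100111110111001  (discard carry-out 1)
Result 00100100111110111001: MSB = 0 → value 151481.
Addends have opposite signs, so signed overflow cannot occur.

151481; no overflow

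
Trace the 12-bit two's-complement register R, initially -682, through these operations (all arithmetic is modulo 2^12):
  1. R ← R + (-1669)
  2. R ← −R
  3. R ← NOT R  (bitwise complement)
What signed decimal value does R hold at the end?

1744

Start: R = -682 = 110101010110.
R = -682 + (-1669) = -2351; wraps to 1745 = 011011010001
R = −(1745) = -1745 = 100100101111
R = NOT 100100101111 = 011011010000 = 1744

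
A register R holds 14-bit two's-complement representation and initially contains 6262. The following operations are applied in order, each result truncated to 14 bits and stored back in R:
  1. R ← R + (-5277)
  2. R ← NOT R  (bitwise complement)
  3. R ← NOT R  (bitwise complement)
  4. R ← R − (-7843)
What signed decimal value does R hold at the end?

-7556

Start: R = 6262 = 01100001110110.
R = 6262 + (-5277) = 985 = 00001111011001
R = NOT 00001111011001 = 11110000100110 = -986
R = NOT 11110000100110 = 00001111011001 = 985
R = 985 − (-7843) = 8828; wraps to -7556 = 10001001111100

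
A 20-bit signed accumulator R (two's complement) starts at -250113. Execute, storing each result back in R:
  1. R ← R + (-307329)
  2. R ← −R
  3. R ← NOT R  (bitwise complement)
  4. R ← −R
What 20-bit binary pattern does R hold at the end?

10001000000110000011

Start: R = -250113 = 11000010111011111111.
R = -250113 + (-307329) = -557442; wraps to 491134 = 01110111111001111110
R = −(491134) = -491134 = 10001000000110000010
R = NOT 10001000000110000010 = 01110111111001111101 = 491133
R = −(491133) = -491133 = 10001000000110000011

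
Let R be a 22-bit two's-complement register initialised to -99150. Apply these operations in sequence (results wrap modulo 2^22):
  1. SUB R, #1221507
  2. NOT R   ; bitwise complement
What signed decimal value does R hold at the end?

1320656

Start: R = -99150 = 1111100111110010110010.
R = -99150 − 1221507 = -1320657 = 1010111101100100101111
R = NOT 1010111101100100101111 = 0101000010011011010000 = 1320656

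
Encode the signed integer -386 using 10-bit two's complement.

1001111110

|-386| = 386 = 0110000010 in 10 bits.
Invert the bits: 1001111101. Add 1: 1001111110.
Check: 1001111110 reads as 638 − 1024 = -386.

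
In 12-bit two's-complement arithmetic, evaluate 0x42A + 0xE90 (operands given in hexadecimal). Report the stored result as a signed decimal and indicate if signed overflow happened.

0x42A = 010000101010 = 1066 (signed)
0xE90 = 111010010000 = -368 (signed)
  010000101010
+ 111010010000
= 001010111010  (discard carry-out 1)
Result 001010111010: MSB = 0 → value 698.
Addends have opposite signs, so signed overflow cannot occur.

698; no overflow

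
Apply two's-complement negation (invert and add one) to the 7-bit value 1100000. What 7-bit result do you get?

Invert: 0011111. Add 1: 0100000.
Check: 1100000 = -32, 0100000 = 32.

0100000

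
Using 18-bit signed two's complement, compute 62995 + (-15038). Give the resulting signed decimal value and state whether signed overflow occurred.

47957; no overflow

62995 → 001111011000010011
-15038 → 111100010101000010
  001111011000010011
+ 111100010101000010
= 001011101101010101  (discard carry-out 1)
Result 001011101101010101: MSB = 0 → value 47957.
Addends have opposite signs, so signed overflow cannot occur.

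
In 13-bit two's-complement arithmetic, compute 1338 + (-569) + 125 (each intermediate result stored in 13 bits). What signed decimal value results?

894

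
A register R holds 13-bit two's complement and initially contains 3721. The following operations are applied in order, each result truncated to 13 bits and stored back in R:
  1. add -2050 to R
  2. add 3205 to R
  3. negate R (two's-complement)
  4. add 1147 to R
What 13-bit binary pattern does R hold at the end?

1000101101111

Start: R = 3721 = 0111010001001.
R = 3721 + (-2050) = 1671 = 0011010000111
R = 1671 + 3205 = 4876; wraps to -3316 = 1001100001100
R = −(-3316) = 3316 = 0110011110100
R = 3316 + 1147 = 4463; wraps to -3729 = 1000101101111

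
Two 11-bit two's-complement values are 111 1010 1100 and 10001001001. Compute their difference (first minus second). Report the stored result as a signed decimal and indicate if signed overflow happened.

111 1010 1100 → 11110101100 = -84 (signed)
10001001001 = -951 (signed)
Subtract via negate-and-add: invert 10001001001 + 1 = 01110110111 (i.e. 951).
  11110101100
+ 01110110111
= 01101100011  (discard carry-out 1)
Result 01101100011: MSB = 0 → value 867.
Addends (after negating the subtrahend) have opposite signs, so signed overflow cannot occur.

867; no overflow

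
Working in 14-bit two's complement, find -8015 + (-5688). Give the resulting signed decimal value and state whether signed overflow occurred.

2681; overflow

-8015 → 10000010110001
-5688 → 10100111001000
  10000010110001
+ 10100111001000
= 00101001111001  (discard carry-out 1)
Result 00101001111001: MSB = 0 → value 2681.
Both addends are negative but the stored result is non-negative: signed overflow. The true value -8015 + (-5688) = -13703 lies outside [-8192, 8191].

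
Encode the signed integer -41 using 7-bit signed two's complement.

1010111

|-41| = 41 = 0101001 in 7 bits.
Invert the bits: 1010110. Add 1: 1010111.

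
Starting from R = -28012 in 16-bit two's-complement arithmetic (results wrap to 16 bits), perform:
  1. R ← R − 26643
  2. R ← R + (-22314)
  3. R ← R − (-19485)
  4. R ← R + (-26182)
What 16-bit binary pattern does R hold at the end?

1011100100101110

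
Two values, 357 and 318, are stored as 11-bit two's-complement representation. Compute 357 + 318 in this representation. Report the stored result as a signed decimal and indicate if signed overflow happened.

675; no overflow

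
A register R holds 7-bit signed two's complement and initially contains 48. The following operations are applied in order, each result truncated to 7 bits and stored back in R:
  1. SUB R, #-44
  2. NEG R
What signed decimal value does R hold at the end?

Start: R = 48 = 0110000.
R = 48 − (-44) = 92; wraps to -36 = 1011100
R = −(-36) = 36 = 0100100

36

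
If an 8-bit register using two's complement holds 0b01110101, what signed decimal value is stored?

MSB is 0, so the value is non-negative: 01110101 = 117.

117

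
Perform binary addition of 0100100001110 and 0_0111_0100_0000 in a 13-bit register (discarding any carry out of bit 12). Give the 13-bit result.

  0100100001110
+ 0011101000000
= 1000001001110

1000001001110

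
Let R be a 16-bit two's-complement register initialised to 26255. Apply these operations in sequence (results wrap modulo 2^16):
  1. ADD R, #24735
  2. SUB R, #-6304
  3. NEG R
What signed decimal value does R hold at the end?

Start: R = 26255 = 0110011010001111.
R = 26255 + 24735 = 50990; wraps to -14546 = 1100011100101110
R = -14546 − (-6304) = -8242 = 1101111111001110
R = −(-8242) = 8242 = 0010000000110010

8242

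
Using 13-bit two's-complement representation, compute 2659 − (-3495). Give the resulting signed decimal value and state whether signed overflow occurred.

2659 → 0101001100011
-3495 → 1001001011001
Subtract via negate-and-add: invert 1001001011001 + 1 = 0110110100111 (i.e. 3495).
  0101001100011
+ 0110110100111
= 1100000001010
Result 1100000001010: MSB = 1 → 6154 − 8192 = -2038.
Both addends (after negating the subtrahend) are non-negative but the stored result is negative: signed overflow. The true value 2659 − (-3495) = 6154 lies outside [-4096, 4095].

-2038; overflow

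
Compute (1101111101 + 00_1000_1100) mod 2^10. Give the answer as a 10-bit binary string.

0000001001

  1101111101
+ 0010001100
= 0000001001  (discard carry-out 1)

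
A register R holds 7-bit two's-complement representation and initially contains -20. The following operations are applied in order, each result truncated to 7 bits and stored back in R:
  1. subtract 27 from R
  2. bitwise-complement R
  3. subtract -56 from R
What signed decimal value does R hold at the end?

Start: R = -20 = 1101100.
R = -20 − 27 = -47 = 1010001
R = NOT 1010001 = 0101110 = 46
R = 46 − (-56) = 102; wraps to -26 = 1100110

-26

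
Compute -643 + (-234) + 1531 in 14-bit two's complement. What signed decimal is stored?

654

-643 + (-234) = -877 (11110010010011)
-877 + 1531 = 654 (00001010001110)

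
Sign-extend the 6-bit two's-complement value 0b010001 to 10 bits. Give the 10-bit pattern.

MSB of 010001 is 0; replicate it into the new high bits.
0000|010001 → 0000010001 (still 17).

0000010001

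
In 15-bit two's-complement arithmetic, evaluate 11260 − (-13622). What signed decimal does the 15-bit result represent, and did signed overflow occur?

11260 → 010101111111100
-13622 → 100101011001010
Subtract via negate-and-add: invert 100101011001010 + 1 = 011010100110110 (i.e. 13622).
  010101111111100
+ 011010100110110
= 110000100110010
Result 110000100110010: MSB = 1 → 24882 − 32768 = -7886.
Both addends (after negating the subtrahend) are non-negative but the stored result is negative: signed overflow. The true value 11260 − (-13622) = 24882 lies outside [-16384, 16383].

-7886; overflow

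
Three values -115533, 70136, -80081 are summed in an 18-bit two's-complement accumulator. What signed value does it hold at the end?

-125478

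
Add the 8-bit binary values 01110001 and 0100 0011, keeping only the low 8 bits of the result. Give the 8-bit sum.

10110100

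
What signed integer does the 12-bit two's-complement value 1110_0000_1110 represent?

-498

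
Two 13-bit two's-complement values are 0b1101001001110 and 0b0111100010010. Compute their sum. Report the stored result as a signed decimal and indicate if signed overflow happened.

0b1101001001110 → 1101001001110 = -1458 (signed)
0b0111100010010 → 0111100010010 = 3858 (signed)
  1101001001110
+ 0111100010010
= 0100101100000  (discard carry-out 1)
Result 0100101100000: MSB = 0 → value 2400.
Addends have opposite signs, so signed overflow cannot occur.

2400; no overflow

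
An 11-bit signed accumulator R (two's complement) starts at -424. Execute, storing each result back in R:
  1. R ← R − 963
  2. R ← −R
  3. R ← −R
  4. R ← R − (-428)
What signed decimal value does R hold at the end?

-959

Start: R = -424 = 11001011000.
R = -424 − 963 = -1387; wraps to 661 = 01010010101
R = −(661) = -661 = 10101101011
R = −(-661) = 661 = 01010010101
R = 661 − (-428) = 1089; wraps to -959 = 10001000001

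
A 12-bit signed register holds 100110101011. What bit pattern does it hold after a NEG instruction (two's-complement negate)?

011001010101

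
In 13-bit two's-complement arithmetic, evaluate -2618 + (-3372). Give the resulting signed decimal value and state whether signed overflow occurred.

-2618 → 1010111000110
-3372 → 1001011010100
  1010111000110
+ 1001011010100
= 0100010011010  (discard carry-out 1)
Result 0100010011010: MSB = 0 → value 2202.
Both addends are negative but the stored result is non-negative: signed overflow. The true value -2618 + (-3372) = -5990 lies outside [-4096, 4095].

2202; overflow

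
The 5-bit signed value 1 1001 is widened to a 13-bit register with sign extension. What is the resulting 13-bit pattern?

MSB of 11001 is 1; replicate it into the new high bits.
11111111|11001 → 1111111111001 (still -7).

1111111111001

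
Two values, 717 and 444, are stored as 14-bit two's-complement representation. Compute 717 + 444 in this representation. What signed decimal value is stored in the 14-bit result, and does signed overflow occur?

1161; no overflow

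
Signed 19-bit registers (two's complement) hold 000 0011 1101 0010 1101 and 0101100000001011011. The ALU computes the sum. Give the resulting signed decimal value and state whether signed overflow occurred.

000 0011 1101 0010 1101 → 0000011110100101101 = 15661 (signed)
0101100000001011011 = 180315 (signed)
  0000011110100101101
+ 0101100000001011011
= 0101111110110001000
Result 0101111110110001000: MSB = 0 → value 195976.
Both addends are non-negative and so is the stored result: no signed overflow.

195976; no overflow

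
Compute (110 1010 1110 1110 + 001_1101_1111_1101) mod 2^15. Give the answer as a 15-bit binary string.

000100011101011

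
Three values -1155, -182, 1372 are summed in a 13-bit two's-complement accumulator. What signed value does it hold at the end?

-1155 + (-182) = -1337 (1101011000111)
-1337 + 1372 = 35 (0000000100011)

35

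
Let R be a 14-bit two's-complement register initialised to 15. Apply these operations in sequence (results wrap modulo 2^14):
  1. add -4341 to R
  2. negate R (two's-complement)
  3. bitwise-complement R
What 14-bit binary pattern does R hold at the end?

10111100011001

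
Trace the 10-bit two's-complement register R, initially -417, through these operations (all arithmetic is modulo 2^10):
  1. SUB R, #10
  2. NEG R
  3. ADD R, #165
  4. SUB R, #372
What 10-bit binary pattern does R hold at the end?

Start: R = -417 = 1001011111.
R = -417 − 10 = -427 = 1001010101
R = −(-427) = 427 = 0110101011
R = 427 + 165 = 592; wraps to -432 = 1001010000
R = -432 − 372 = -804; wraps to 220 = 0011011100

0011011100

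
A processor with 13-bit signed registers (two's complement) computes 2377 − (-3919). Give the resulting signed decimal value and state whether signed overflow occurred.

-1896; overflow

2377 → 0100101001001
-3919 → 1000010110001
Subtract via negate-and-add: invert 1000010110001 + 1 = 0111101001111 (i.e. 3919).
  0100101001001
+ 0111101001111
= 1100010011000
Result 1100010011000: MSB = 1 → 6296 − 8192 = -1896.
Both addends (after negating the subtrahend) are non-negative but the stored result is negative: signed overflow. The true value 2377 − (-3919) = 6296 lies outside [-4096, 4095].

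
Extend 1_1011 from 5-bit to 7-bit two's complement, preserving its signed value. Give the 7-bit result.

1111011

MSB of 11011 is 1; replicate it into the new high bits.
11|11011 → 1111011 (still -5).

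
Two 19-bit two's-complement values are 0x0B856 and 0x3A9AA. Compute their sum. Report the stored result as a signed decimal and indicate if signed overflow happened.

-237056; overflow

0x0B856 = 0001011100001010110 = 47190 (signed)
0x3A9AA = 0111010100110101010 = 240042 (signed)
  0001011100001010110
+ 0111010100110101010
= 1000110001000000000
Result 1000110001000000000: MSB = 1 → 287232 − 524288 = -237056.
Both addends are non-negative but the stored result is negative: signed overflow. The true value 47190 + 240042 = 287232 lies outside [-262144, 262143].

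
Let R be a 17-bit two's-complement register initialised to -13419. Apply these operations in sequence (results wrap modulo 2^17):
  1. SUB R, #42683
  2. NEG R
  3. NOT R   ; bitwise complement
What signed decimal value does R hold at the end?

Start: R = -13419 = 11100101110010101.
R = -13419 − 42683 = -56102 = 10010010011011010
R = −(-56102) = 56102 = 01101101100100110
R = NOT 01101101100100110 = 10010010011011001 = -56103

-56103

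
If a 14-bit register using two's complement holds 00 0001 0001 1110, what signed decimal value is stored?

MSB is 0, so the value is non-negative: 00000100011110 = 286.

286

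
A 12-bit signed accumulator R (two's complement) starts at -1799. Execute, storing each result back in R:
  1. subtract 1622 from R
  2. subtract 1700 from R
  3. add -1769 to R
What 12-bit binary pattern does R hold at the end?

Start: R = -1799 = 100011111001.
R = -1799 − 1622 = -3421; wraps to 675 = 001010100011
R = 675 − 1700 = -1025 = 101111111111
R = -1025 + (-1769) = -2794; wraps to 1302 = 010100010110

010100010110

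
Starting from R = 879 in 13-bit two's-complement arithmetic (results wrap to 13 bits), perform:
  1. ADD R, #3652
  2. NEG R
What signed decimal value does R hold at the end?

Start: R = 879 = 0001101101111.
R = 879 + 3652 = 4531; wraps to -3661 = 1000110110011
R = −(-3661) = 3661 = 0111001001101

3661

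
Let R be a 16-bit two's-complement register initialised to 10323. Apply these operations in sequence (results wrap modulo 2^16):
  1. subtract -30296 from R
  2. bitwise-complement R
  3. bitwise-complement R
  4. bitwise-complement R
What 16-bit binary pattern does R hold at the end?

0110000101010100

Start: R = 10323 = 0010100001010011.
R = 10323 − (-30296) = 40619; wraps to -24917 = 1001111010101011
R = NOT 1001111010101011 = 0110000101010100 = 24916
R = NOT 0110000101010100 = 1001111010101011 = -24917
R = NOT 1001111010101011 = 0110000101010100 = 24916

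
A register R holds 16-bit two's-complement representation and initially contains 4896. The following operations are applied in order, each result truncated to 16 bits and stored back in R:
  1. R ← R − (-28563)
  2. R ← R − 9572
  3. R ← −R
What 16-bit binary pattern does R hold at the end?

1010001010110001

Start: R = 4896 = 0001001100100000.
R = 4896 − (-28563) = 33459; wraps to -32077 = 1000001010110011
R = -32077 − 9572 = -41649; wraps to 23887 = 0101110101001111
R = −(23887) = -23887 = 1010001010110001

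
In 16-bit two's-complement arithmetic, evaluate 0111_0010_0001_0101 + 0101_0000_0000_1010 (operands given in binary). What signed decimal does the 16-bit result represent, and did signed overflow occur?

-15841; overflow

0111_0010_0001_0101 → 0111001000010101 = 29205 (signed)
0101_0000_0000_1010 → 0101000000001010 = 20490 (signed)
  0111001000010101
+ 0101000000001010
= 1100001000011111
Result 1100001000011111: MSB = 1 → 49695 − 65536 = -15841.
Both addends are non-negative but the stored result is negative: signed overflow. The true value 29205 + 20490 = 49695 lies outside [-32768, 32767].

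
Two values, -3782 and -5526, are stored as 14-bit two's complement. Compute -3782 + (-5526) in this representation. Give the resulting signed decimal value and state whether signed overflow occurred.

7076; overflow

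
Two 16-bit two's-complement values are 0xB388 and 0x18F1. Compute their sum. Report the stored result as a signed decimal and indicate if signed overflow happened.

-13191; no overflow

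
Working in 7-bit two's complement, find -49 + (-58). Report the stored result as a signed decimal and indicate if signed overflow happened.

21; overflow

-49 → 1001111
-58 → 1000110
  1001111
+ 1000110
= 0010101  (discard carry-out 1)
Result 0010101: MSB = 0 → value 21.
Both addends are negative but the stored result is non-negative: signed overflow. The true value -49 + (-58) = -107 lies outside [-64, 63].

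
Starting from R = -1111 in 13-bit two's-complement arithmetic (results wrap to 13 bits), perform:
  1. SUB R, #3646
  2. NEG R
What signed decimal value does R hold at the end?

Start: R = -1111 = 1101110101001.
R = -1111 − 3646 = -4757; wraps to 3435 = 0110101101011
R = −(3435) = -3435 = 1001010010101

-3435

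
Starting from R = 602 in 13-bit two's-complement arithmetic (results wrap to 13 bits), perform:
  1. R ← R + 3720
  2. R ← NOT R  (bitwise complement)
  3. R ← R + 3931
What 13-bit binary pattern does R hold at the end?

1111001111000

Start: R = 602 = 0001001011010.
R = 602 + 3720 = 4322; wraps to -3870 = 1000011100010
R = NOT 1000011100010 = 0111100011101 = 3869
R = 3869 + 3931 = 7800; wraps to -392 = 1111001111000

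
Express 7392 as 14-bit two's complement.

01110011100000

7392 is non-negative, so write it directly in 14 bits: 01110011100000.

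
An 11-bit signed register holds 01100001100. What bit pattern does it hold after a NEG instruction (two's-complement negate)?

10011110100

Invert: 10011110011. Add 1: 10011110100.
Check: 01100001100 = 780, 10011110100 = -780.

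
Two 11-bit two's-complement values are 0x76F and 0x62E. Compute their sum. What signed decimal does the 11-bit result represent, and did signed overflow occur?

0x76F = 11101101111 = -145 (signed)
0x62E = 11000101110 = -466 (signed)
  11101101111
+ 11000101110
= 10110011101  (discard carry-out 1)
Result 10110011101: MSB = 1 → 1437 − 2048 = -611.
Both addends are negative and so is the stored result: no signed overflow.

-611; no overflow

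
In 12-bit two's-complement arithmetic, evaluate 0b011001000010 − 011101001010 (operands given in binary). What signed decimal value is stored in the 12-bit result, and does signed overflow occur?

-264; no overflow

0b011001000010 → 011001000010 = 1602 (signed)
011101001010 = 1866 (signed)
Subtract via negate-and-add: invert 011101001010 + 1 = 100010110110 (i.e. -1866).
  011001000010
+ 100010110110
= 111011111000
Result 111011111000: MSB = 1 → 3832 − 4096 = -264.
Addends (after negating the subtrahend) have opposite signs, so signed overflow cannot occur.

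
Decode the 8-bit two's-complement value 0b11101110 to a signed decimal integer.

-18

MSB is 1, so the value is negative.
Unsigned reading: 238. Subtract 2^8 = 256: 238 − 256 = -18.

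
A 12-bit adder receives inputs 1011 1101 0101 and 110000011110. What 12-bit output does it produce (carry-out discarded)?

  101111010101
+ 110000011110
= 011111110011  (discard carry-out 1)

011111110011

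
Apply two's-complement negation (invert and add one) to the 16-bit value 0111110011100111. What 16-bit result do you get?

1000001100011001

Invert: 1000001100011000. Add 1: 1000001100011001.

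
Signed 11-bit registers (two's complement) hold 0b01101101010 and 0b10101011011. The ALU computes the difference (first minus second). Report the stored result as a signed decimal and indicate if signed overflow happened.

0b01101101010 → 01101101010 = 874 (signed)
0b10101011011 → 10101011011 = -677 (signed)
Subtract via negate-and-add: invert 10101011011 + 1 = 01010100101 (i.e. 677).
  01101101010
+ 01010100101
= 11000001111
Result 11000001111: MSB = 1 → 1551 − 2048 = -497.
Both addends (after negating the subtrahend) are non-negative but the stored result is negative: signed overflow. The true value 874 − (-677) = 1551 lies outside [-1024, 1023].

-497; overflow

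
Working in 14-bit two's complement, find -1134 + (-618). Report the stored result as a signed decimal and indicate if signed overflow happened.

-1134 → 11101110010010
-618 → 11110110010110
  11101110010010
+ 11110110010110
= 11100100101000  (discard carry-out 1)
Result 11100100101000: MSB = 1 → 14632 − 16384 = -1752.
Both addends are negative and so is the stored result: no signed overflow.

-1752; no overflow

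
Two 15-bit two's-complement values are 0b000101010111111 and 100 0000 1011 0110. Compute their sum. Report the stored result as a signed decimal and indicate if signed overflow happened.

0b000101010111111 → 000101010111111 = 2751 (signed)
100 0000 1011 0110 → 100000010110110 = -16202 (signed)
  000101010111111
+ 100000010110110
= 100101101110101
Result 100101101110101: MSB = 1 → 19317 − 32768 = -13451.
Addends have opposite signs, so signed overflow cannot occur.

-13451; no overflow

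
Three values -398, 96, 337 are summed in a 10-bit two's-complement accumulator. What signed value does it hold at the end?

-398 + 96 = -302 (1011010010)
-302 + 337 = 35 (0000100011)

35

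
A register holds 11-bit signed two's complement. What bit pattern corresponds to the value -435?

11001001101

|-435| = 435 = 00110110011 in 11 bits.
Invert the bits: 11001001100. Add 1: 11001001101.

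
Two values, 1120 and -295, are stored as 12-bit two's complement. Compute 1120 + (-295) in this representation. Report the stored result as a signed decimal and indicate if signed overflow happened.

825; no overflow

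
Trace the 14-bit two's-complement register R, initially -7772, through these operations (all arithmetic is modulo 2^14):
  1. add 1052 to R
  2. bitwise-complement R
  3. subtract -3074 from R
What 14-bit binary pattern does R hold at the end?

10011001000001

Start: R = -7772 = 10000110100100.
R = -7772 + 1052 = -6720 = 10010111000000
R = NOT 10010111000000 = 01101000111111 = 6719
R = 6719 − (-3074) = 9793; wraps to -6591 = 10011001000001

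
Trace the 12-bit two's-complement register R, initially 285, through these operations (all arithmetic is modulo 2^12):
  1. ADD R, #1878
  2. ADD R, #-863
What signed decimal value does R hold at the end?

1300

Start: R = 285 = 000100011101.
R = 285 + 1878 = 2163; wraps to -1933 = 100001110011
R = -1933 + (-863) = -2796; wraps to 1300 = 010100010100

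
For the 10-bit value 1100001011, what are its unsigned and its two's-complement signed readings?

unsigned = 779, signed = -245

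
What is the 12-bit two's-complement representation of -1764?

100100011100

|-1764| = 1764 = 011011100100 in 12 bits.
Invert the bits: 100100011011. Add 1: 100100011100.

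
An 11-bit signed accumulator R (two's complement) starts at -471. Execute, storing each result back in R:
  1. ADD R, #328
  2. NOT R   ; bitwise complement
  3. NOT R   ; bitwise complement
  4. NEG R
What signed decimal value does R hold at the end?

Start: R = -471 = 11000101001.
R = -471 + 328 = -143 = 11101110001
R = NOT 11101110001 = 00010001110 = 142
R = NOT 00010001110 = 11101110001 = -143
R = −(-143) = 143 = 00010001111

143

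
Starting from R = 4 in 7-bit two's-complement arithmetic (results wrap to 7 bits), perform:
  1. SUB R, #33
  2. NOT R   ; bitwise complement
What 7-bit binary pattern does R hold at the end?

0011100

Start: R = 4 = 0000100.
R = 4 − 33 = -29 = 1100011
R = NOT 1100011 = 0011100 = 28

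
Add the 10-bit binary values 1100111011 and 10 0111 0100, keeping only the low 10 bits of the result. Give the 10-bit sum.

0110101111

  1100111011
+ 1001110100
= 0110101111  (discard carry-out 1)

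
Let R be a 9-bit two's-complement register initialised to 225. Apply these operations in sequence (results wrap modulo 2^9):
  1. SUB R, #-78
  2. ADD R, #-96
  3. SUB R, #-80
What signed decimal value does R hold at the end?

Start: R = 225 = 011100001.
R = 225 − (-78) = 303; wraps to -209 = 100101111
R = -209 + (-96) = -305; wraps to 207 = 011001111
R = 207 − (-80) = 287; wraps to -225 = 100011111

-225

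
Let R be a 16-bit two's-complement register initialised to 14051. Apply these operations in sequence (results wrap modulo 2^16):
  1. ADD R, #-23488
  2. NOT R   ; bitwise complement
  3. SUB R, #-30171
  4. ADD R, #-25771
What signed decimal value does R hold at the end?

13836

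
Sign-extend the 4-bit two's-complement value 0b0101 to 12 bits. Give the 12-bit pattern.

000000000101

MSB of 0101 is 0; replicate it into the new high bits.
00000000|0101 → 000000000101 (still 5).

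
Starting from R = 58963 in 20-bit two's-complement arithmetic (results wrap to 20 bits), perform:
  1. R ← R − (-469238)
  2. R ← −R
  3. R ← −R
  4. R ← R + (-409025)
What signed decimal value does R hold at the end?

Start: R = 58963 = 00001110011001010011.
R = 58963 − (-469238) = 528201; wraps to -520375 = 10000000111101001001
R = −(-520375) = 520375 = 01111111000010110111
R = −(520375) = -520375 = 10000000111101001001
R = -520375 + (-409025) = -929400; wraps to 119176 = 00011101000110001000

119176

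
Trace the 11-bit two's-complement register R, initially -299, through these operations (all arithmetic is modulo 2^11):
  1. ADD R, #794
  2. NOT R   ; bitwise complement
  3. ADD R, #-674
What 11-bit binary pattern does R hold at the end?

Start: R = -299 = 11011010101.
R = -299 + 794 = 495 = 00111101111
R = NOT 00111101111 = 11000010000 = -496
R = -496 + (-674) = -1170; wraps to 878 = 01101101110

01101101110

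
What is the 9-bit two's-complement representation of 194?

194 is non-negative, so write it directly in 9 bits: 011000010.

011000010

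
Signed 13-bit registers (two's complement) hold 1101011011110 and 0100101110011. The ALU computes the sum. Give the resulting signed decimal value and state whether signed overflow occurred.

1105; no overflow

1101011011110 = -1314 (signed)
0100101110011 = 2419 (signed)
  1101011011110
+ 0100101110011
= 0010001010001  (discard carry-out 1)
Result 0010001010001: MSB = 0 → value 1105.
Addends have opposite signs, so signed overflow cannot occur.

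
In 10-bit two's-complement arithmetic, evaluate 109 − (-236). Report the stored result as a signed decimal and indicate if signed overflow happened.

109 → 0001101101
-236 → 1100010100
Subtract via negate-and-add: invert 1100010100 + 1 = 0011101100 (i.e. 236).
  0001101101
+ 0011101100
= 0101011001
Result 0101011001: MSB = 0 → value 345.
Both addends (after negating the subtrahend) are non-negative and so is the stored result: no signed overflow.

345; no overflow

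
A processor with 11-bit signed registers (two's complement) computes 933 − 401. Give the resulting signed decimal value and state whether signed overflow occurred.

532; no overflow

933 → 01110100101
401 → 00110010001
Subtract via negate-and-add: invert 00110010001 + 1 = 11001101111 (i.e. -401).
  01110100101
+ 11001101111
= 01000010100  (discard carry-out 1)
Result 01000010100: MSB = 0 → value 532.
Addends (after negating the subtrahend) have opposite signs, so signed overflow cannot occur.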